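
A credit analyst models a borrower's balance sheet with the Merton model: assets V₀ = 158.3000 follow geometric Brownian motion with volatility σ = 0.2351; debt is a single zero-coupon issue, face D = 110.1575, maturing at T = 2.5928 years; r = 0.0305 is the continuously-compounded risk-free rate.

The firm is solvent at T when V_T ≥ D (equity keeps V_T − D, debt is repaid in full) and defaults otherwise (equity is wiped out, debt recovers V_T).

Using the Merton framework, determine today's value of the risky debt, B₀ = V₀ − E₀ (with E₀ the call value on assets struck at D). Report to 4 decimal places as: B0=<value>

With assets at 158.3000 and a single debt payment of 110.1575 at 2.5928 years:
d₁ = [ln(V₀/D) + (r + σ²/2)T] / (σ√T)
   = [ln(158.3000/110.1575) + (0.0305 + 0.5·0.2351²)·2.5928] / (0.2351·√2.5928)
   = [0.362581 + 0.150735] / 0.378562 = 1.355962
d₂ = d₁ − σ√T = 1.355962 − 0.378562 = 0.977400
N(d₁) = 0.912444,  N(d₂) = 0.835814,  e^(−rT) = 0.923966
E₀ = V₀·N(d₁) − D·e^(−rT)·N(d₂)
   = 158.3000·0.912444 − 110.1575·0.923966·0.835814 = 59.369297
B₀ = V₀ − E₀ = 158.3000 − 59.369297 = 98.930703

B0=98.9307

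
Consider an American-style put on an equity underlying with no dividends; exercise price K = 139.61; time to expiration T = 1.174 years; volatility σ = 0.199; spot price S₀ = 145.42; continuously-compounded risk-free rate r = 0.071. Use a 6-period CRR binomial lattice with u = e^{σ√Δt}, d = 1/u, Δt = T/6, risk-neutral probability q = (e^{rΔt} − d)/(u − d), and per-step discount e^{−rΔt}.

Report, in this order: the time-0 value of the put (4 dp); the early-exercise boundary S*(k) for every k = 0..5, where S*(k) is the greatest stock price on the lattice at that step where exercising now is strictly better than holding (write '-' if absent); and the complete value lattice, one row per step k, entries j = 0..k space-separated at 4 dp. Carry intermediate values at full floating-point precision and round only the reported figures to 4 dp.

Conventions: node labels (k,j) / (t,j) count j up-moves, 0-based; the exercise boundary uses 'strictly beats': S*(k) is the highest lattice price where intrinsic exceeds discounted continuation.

Δt=0.19567, u=1.09202, d=0.91574, q=0.55737, disc=e^(-rΔt)=0.98620
k=6 terminal: V=max(K-S,0) → 53.8571 37.3497 17.6645 0.0000 0.0000 0.0000 0.0000
k=5: j=0 S=93.6436 intr=45.9664 cont=44.0403 V=45.9664[EX]; j=1 S=111.6700 intr=27.9400 cont=26.0139 V=27.9400[EX]; j=2 S=133.1665 intr=6.4435 cont=7.7111 V=7.7111[hold]; j=3 S=158.8011 intr=0.0000 cont=0.0000 V=0.0000[hold]; j=4 S=189.3703 intr=0.0000 cont=0.0000 V=0.0000[hold]; j=5 S=225.8242 intr=0.0000 cont=0.0000 V=0.0000[hold]  S*(5)=111.6700
k=4: j=0 S=102.2603 intr=37.3497 cont=35.4236 V=37.3497[EX]; j=1 S=121.9455 intr=17.6645 cont=16.4352 V=17.6645[EX]; j=2 S=145.4200 intr=0.0000 cont=3.3661 V=3.3661[hold]; j=3 S=173.4134 intr=0.0000 cont=0.0000 V=0.0000[hold]; j=4 S=206.7955 intr=0.0000 cont=0.0000 V=0.0000[hold]  S*(4)=121.9455
k=3: j=0 S=111.6700 intr=27.9400 cont=26.0139 V=27.9400[EX]; j=1 S=133.1665 intr=6.4435 cont=9.5613 V=9.5613[hold]; j=2 S=158.8011 intr=0.0000 cont=1.4694 V=1.4694[hold]; j=3 S=189.3703 intr=0.0000 cont=0.0000 V=0.0000[hold]  S*(3)=111.6700
k=2: j=0 S=121.9455 intr=17.6645 cont=17.4522 V=17.6645[EX]; j=1 S=145.4200 intr=0.0000 cont=4.9815 V=4.9815[hold]; j=2 S=173.4134 intr=0.0000 cont=0.6414 V=0.6414[hold]  S*(2)=121.9455
k=1: j=0 S=133.1665 intr=6.4435 cont=10.4492 V=10.4492[hold]; j=1 S=158.8011 intr=0.0000 cont=2.5271 V=2.5271[hold]  S*(1)=-
k=0: j=0 S=145.4200 intr=0.0000 cont=5.9505 V=5.9505[hold]  S*(0)=-

price = 5.9505
boundary = - - 121.9455 111.6700 121.9455 111.6700
tree:
5.9505
10.4492 2.5271
17.6645 4.9815 0.6414
27.9400 9.5613 1.4694 0.0000
37.3497 17.6645 3.3661 0.0000 0.0000
45.9664 27.9400 7.7111 0.0000 0.0000 0.0000
53.8571 37.3497 17.6645 0.0000 0.0000 0.0000 0.0000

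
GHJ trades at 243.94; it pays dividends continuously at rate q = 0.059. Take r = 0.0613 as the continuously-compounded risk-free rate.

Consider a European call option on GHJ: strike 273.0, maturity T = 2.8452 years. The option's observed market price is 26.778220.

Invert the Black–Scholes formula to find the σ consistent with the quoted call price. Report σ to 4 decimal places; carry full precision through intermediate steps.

sigma = 0.2559

At σ = 0.2559 the Black–Scholes value reproduces the quote:
σ√T = 0.2559·√2.8452 = 0.431645
d₁ = (ln(S/K) + (r−q+σ²/2)T) / (σ√T) = (ln(243.94/273.0) + (0.0613−0.059+0.2559²/2)·2.8452) / 0.431645 = (-0.112550 + 0.099703) / 0.431645 = -0.029763
d₂ = d₁ − σ√T = -0.029763 − 0.431645 = -0.461408
e^{−rT} = 0.839952
e^{−qT} = 0.845466
N(d₁) = 0.488128,  N(d₂) = 0.322253
V = S·e^{−qT}·N(d₁) − K·e^{−rT}·N(d₂) = 100.673069 − 73.894848 = 26.778220 (the observed quote) — the price is monotone increasing in volatility, hence this σ is the only solution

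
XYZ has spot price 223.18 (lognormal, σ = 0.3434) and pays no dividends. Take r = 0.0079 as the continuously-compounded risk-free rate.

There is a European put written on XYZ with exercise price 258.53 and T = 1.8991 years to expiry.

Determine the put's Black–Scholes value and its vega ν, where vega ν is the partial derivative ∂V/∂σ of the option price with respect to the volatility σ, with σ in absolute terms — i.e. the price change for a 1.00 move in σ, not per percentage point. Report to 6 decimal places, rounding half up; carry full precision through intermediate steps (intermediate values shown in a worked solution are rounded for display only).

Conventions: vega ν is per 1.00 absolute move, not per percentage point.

price = 62.133961
ν = 122.588359

σ√T = 0.3434·√1.8991 = 0.473232
d₁ = (ln(S/K) + (r+σ²/2)T) / (σ√T) = (ln(223.18/258.53) + (0.0079+0.3434²/2)·1.8991) / 0.473232 = (-0.147033 + 0.126977) / 0.473232 = -0.042381
d₂ = d₁ − σ√T = -0.042381 − 0.473232 = -0.515613
e^{−rT} = 0.985109
N(−d₁) = 0.516902,  N(−d₂) = 0.696938
Put price V = K·e^{−rT}·N(−d₂) − S·N(−d₁) = 177.496238 − 115.362277 = 62.133961
φ(d₁) = (1/√(2π))·e^{−d₁²/2} = 0.398584
ν = S·φ(d₁)·√T = 122.588359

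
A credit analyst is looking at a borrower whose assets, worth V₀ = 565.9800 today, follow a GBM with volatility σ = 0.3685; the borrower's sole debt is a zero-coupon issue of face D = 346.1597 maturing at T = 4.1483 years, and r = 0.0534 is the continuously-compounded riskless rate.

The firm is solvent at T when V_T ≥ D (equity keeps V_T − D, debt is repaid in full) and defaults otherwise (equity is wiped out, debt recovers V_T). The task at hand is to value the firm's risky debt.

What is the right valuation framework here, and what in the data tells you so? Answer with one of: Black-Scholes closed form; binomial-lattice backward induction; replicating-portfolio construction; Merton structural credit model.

framework: Merton structural credit model

Key observation: assets follow a GBM and default happens iff V_T < 346.1597; valuing claims on that split (equity as a call, risky debt as the residual) is the structural model's definition.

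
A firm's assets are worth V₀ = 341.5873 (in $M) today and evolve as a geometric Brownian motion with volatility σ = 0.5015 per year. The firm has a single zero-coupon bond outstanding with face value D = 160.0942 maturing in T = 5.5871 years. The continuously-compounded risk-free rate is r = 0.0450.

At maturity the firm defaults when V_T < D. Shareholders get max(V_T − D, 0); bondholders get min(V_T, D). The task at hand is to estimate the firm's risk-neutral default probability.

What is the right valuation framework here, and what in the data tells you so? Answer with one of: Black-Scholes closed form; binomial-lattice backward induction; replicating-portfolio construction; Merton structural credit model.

Key observation: the asked-for credit quantity lives on the firm's capital structure — asset value, asset volatility, debt face 160.0942 — which is the structural model's domain.

framework: Merton structural credit model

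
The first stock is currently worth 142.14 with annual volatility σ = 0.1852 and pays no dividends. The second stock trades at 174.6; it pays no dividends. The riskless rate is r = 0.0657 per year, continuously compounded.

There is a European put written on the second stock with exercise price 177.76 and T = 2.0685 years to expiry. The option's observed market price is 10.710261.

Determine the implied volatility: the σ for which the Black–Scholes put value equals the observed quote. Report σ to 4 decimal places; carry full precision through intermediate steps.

sigma = 0.2002

At σ = 0.2002 the Black–Scholes value reproduces the quote:
σ√T = 0.2002·√2.0685 = 0.287933
d₁ = (ln(S/K) + (r+σ²/2)T) / (σ√T) = (ln(174.6/177.76) + (0.0657+0.2002²/2)·2.0685) / 0.287933 = (-0.017937 + 0.177353) / 0.287933 = 0.553658
d₂ = d₁ − σ√T = 0.553658 − 0.287933 = 0.265725
e^{−rT} = 0.872930
N(−d₁) = 0.289906,  N(−d₂) = 0.395226
V = K·e^{−rT}·N(−d₂) − S·N(−d₁) = 61.327930 − 50.617669 = 10.710261 (matching the quote); vega is positive throughout, so no other σ reproduces this price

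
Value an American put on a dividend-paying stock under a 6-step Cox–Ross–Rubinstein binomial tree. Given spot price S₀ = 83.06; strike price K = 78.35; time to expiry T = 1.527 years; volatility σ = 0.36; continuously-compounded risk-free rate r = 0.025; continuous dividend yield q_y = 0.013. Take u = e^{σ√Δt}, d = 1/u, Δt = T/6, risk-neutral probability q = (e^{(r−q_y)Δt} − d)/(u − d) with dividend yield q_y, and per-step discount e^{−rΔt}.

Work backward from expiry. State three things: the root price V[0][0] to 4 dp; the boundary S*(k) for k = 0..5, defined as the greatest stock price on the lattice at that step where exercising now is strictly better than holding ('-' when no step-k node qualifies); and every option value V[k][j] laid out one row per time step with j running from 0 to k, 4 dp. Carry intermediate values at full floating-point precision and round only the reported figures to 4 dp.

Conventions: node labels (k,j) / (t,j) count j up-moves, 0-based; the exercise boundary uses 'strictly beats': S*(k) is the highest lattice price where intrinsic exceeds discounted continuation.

price = 11.1362
boundary = - - - 48.1694 40.1697 48.1694
tree:
11.1362
16.1173 5.5147
22.5356 8.8983 1.6678
30.1806 13.9828 3.1261 0.0000
38.1803 21.1554 5.8597 0.0000 0.0000
44.8515 30.1806 10.9835 0.0000 0.0000 0.0000
50.4148 38.1803 20.5876 0.0000 0.0000 0.0000 0.0000

params: Δt=0.25450 u=1.19915 d=0.83392 q=0.46310 e^(-rΔt)=0.99366
t_6 payoffs: 50.4148 38.1803 20.5876 0.0000 0.0000 0.0000 0.0000
t_5: node(5,0) S=33.4985 payoff=44.8515 vs cont=44.4653 → 44.8515 [stop]  node(5,1) S=48.1694 payoff=30.1806 vs cont=29.8427 → 30.1806 [stop]  node(5,2) S=69.2657 payoff=9.0843 vs cont=10.9835 → 10.9835 [wait]  node(5,3) S=99.6014 payoff=0.0000 vs cont=0.0000 → 0.0000 [wait]  node(5,4) S=143.2228 payoff=0.0000 vs cont=0.0000 → 0.0000 [wait]  node(5,5) S=205.9487 payoff=0.0000 vs cont=0.0000 → 0.0000 [wait]  ⇒ S*(5)=48.1694
t_4: node(4,0) S=40.1697 payoff=38.1803 vs cont=37.8161 → 38.1803 [stop]  node(4,1) S=57.7624 payoff=20.5876 vs cont=21.1554 → 21.1554 [wait]  node(4,2) S=83.0600 payoff=0.0000 vs cont=5.8597 → 5.8597 [wait]  node(4,3) S=119.4370 payoff=0.0000 vs cont=0.0000 → 0.0000 [wait]  node(4,4) S=171.7456 payoff=0.0000 vs cont=0.0000 → 0.0000 [wait]  ⇒ S*(4)=40.1697
t_3: node(3,0) S=48.1694 payoff=30.1806 vs cont=30.1040 → 30.1806 [stop]  node(3,1) S=69.2657 payoff=9.0843 vs cont=13.9828 → 13.9828 [wait]  node(3,2) S=99.6014 payoff=0.0000 vs cont=3.1261 → 3.1261 [wait]  node(3,3) S=143.2228 payoff=0.0000 vs cont=0.0000 → 0.0000 [wait]  ⇒ S*(3)=48.1694
t_2: node(2,0) S=57.7624 payoff=20.5876 vs cont=22.5356 → 22.5356 [wait]  node(2,1) S=83.0600 payoff=0.0000 vs cont=8.8983 → 8.8983 [wait]  node(2,2) S=119.4370 payoff=0.0000 vs cont=1.6678 → 1.6678 [wait]  ⇒ S*(2)=-
t_1: node(1,0) S=69.2657 payoff=9.0843 vs cont=16.1173 → 16.1173 [wait]  node(1,1) S=99.6014 payoff=0.0000 vs cont=5.5147 → 5.5147 [wait]  ⇒ S*(1)=-
t_0: node(0,0) S=83.0600 payoff=0.0000 vs cont=11.1362 → 11.1362 [wait]  ⇒ S*(0)=-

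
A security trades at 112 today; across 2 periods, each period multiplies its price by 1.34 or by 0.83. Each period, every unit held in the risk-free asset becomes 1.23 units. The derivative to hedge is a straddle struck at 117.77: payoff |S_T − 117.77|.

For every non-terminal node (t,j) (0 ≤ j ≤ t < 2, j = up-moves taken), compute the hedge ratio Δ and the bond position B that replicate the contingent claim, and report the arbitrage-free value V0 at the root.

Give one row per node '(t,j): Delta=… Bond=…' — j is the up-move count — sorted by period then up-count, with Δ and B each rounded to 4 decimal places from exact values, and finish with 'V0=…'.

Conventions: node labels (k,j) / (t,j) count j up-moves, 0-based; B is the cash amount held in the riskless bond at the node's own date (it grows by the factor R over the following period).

(0,0): Delta=0.7506 Bond=-47.4179
(1,0): Delta=-0.7133 Bond=77.7629
(1,1): Delta=1.0000 Bond=-95.7480
V0=36.6538

Under the risk-neutral measure, an up-move has probability p* = (R−d)/(u−d) = 0.7843 and values discount at R = 1.23.
Terminal payoffs: V(2,0)=40.6132, V(2,1)=6.7964, V(2,2)=83.3372
Node (1,0) S=92.9600: V=(p*·6.7964+(1−p*)·40.6132)/1.23=11.4555; Δ=(6.7964−40.6132)/(124.5664−77.1568)=-0.7133; B=V−Δ·S=77.7629
Node (1,1) S=150.0800: V=(p*·83.3372+(1−p*)·6.7964)/1.23=54.3320; Δ=(83.3372−6.7964)/(201.1072−124.5664)=1.0000; B=V−Δ·S=-95.7480
Node (0,0) S=112.0000: V=(p*·54.3320+(1−p*)·11.4555)/1.23=36.6538; Δ=(54.3320−11.4555)/(150.0800−92.9600)=0.7506; B=V−Δ·S=-47.4179
Sanity check at the root: Δ(0,0)·S0 + B(0,0) reproduces V0 = 36.6538.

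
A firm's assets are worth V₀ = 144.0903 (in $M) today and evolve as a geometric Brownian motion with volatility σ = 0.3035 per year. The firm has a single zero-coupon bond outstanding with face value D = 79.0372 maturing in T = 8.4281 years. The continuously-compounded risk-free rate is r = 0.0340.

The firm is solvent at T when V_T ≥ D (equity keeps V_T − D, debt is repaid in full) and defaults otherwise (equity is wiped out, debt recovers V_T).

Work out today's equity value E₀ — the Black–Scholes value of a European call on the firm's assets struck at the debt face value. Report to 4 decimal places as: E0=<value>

Apply the equity-as-call identities (strike 79.0372, horizon 8.4281 years):
d₁ = [ln(V₀/D) + (r + σ²/2)T] / (σ√T)
   = [ln(144.0903/79.0372) + (0.0340 + 0.5·0.3035²)·8.4281] / (0.3035·√8.4281)
   = [0.600522 + 0.674721] / 0.881097 = 1.447336
d₂ = d₁ − σ√T = 1.447336 − 0.881097 = 0.566239
N(d₁) = 0.926099,  N(d₂) = 0.714384,  e^(−rT) = 0.750845
E₀ = V₀·N(d₁) − D·e^(−rT)·N(d₂)
   = 144.0903·0.926099 − 79.0372·0.750845·0.714384 = 91.046873

E0=91.0469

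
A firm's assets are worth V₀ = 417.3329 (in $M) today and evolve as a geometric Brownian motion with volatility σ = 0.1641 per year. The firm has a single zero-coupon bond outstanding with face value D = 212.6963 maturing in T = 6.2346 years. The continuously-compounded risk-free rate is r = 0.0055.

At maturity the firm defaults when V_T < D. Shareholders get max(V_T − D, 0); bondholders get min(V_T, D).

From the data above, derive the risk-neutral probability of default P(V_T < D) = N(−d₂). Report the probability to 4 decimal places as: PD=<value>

Work the structural quantities from V₀ = 417.3329 against face 212.6963:
d₁ = [ln(V₀/D) + (r + σ²/2)T] / (σ√T)
   = [ln(417.3329/212.6963) + (0.0055 + 0.5·0.1641²)·6.2346] / (0.1641·√6.2346)
   = [0.674019 + 0.118235] / 0.409744 = 1.933534
d₂ = d₁ − σ√T = 1.933534 − 0.409744 = 1.523790
risk-neutral PD = N(−d₂) = N(-1.523790) = 0.063781

PD=0.0638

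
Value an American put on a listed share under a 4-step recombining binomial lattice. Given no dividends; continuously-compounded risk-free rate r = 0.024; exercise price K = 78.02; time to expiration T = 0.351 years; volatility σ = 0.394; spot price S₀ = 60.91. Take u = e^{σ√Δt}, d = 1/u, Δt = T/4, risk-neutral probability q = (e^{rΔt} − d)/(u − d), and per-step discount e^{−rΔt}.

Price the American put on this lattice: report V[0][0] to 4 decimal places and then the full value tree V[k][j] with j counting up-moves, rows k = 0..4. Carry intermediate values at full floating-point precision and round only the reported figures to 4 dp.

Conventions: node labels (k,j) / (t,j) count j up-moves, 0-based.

price = 17.8174
tree:
17.8174
23.8198 11.3896
29.7905 17.1100 5.2393
35.1034 23.8198 9.5695 0.5686
39.8311 29.7905 17.1100 1.0956 0.0000

params: Δt=0.08775 u=1.12380 d=0.88984 q=0.47987 e^(-rΔt)=0.99790
t_4 payoffs: 39.8311 29.7905 17.1100 1.0956 0.0000
k=3: node(3,0) S=42.9166 payoff=35.1034 vs cont=34.9393 → 35.1034 [stop]  node(3,1) S=54.2002 payoff=23.8198 vs cont=23.6557 → 23.8198 [stop]  node(3,2) S=68.4505 payoff=9.5695 vs cont=9.4054 → 9.5695 [stop]  node(3,3) S=86.4475 payoff=0.0000 vs cont=0.5686 → 0.5686 [wait]
k=2: node(2,0) S=48.2295 payoff=29.7905 vs cont=29.6264 → 29.7905 [stop]  node(2,1) S=60.9100 payoff=17.1100 vs cont=16.9459 → 17.1100 [stop]  node(2,2) S=76.9244 payoff=1.0956 vs cont=5.2393 → 5.2393 [wait]
k=1: node(1,0) S=54.2002 payoff=23.8198 vs cont=23.6557 → 23.8198 [stop]  node(1,1) S=68.4505 payoff=9.5695 vs cont=11.3896 → 11.3896 [wait]
k=0: node(0,0) S=60.9100 payoff=17.1100 vs cont=17.8174 → 17.8174 [wait]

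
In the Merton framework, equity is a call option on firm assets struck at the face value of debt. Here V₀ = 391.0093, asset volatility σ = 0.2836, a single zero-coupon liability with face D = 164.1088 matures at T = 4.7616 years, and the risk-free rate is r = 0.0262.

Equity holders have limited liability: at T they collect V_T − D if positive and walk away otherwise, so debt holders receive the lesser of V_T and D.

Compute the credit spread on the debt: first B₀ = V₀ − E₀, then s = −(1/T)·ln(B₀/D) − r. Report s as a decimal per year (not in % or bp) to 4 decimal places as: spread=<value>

spread=0.0048

With assets at 391.0093 and a single debt payment of 164.1088 at 4.7616 years:
d₁ = [ln(V₀/D) + (r + σ²/2)T] / (σ√T)
   = [ln(391.0093/164.1088) + (0.0262 + 0.5·0.2836²)·4.7616] / (0.2836·√4.7616)
   = [0.868202 + 0.316239] / 0.618846 = 1.913951
d₂ = d₁ − σ√T = 1.913951 − 0.618846 = 1.295104
N(d₁) = 0.972187,  N(d₂) = 0.902358,  e^(−rT) = 0.882714
E₀ = V₀·N(d₁) − D·e^(−rT)·N(d₂)
   = 391.0093·0.972187 − 164.1088·0.882714·0.902358 = 249.417463
B₀ = V₀ − E₀ = 391.0093 − 249.417463 = 141.591837
spread = −(1/T)·ln(B₀/D) − r = −(1/4.7616)·ln(141.591837/164.1088) − 0.0262 = 0.00479401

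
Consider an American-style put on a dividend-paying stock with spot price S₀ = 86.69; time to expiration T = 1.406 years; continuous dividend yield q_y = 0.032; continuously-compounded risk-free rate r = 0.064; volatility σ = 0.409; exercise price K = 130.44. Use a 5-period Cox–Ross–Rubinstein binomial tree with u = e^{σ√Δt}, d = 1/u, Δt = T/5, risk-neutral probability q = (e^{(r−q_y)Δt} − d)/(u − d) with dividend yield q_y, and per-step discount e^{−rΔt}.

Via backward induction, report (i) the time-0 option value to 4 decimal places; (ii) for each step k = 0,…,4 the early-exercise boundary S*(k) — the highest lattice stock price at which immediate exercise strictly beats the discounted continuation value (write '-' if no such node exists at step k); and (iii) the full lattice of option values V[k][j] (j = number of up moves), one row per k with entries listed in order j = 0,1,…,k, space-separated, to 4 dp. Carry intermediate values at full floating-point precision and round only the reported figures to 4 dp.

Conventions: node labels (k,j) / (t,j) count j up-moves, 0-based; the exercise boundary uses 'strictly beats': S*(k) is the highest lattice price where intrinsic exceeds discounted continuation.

Δt=0.28120, u=1.24220, d=0.80502, q=0.46667, disc=e^(-rΔt)=0.98216
k=5 terminal: V=max(K-S,0) → 101.1306 85.2136 60.6526 22.7535 0.0000 0.0000
k=4: j=0 S=36.4083 intr=94.0317 cont=92.0314 V=94.0317[EX]; j=1 S=56.1804 intr=74.2596 cont=72.4364 V=74.2596[EX]; j=2 S=86.6900 intr=43.7500 cont=42.2001 V=43.7500[EX]; j=3 S=133.7684 intr=0.0000 cont=11.9188 V=11.9188[hold]; j=4 S=206.4135 intr=0.0000 cont=0.0000 V=0.0000[hold]  S*(4)=86.6900
k=3: j=0 S=45.2264 intr=85.2136 cont=83.2922 V=85.2136[EX]; j=1 S=69.7874 intr=60.6526 cont=58.9513 V=60.6526[EX]; j=2 S=107.6865 intr=22.7535 cont=28.3801 V=28.3801[hold]; j=3 S=166.1674 intr=0.0000 cont=6.2433 V=6.2433[hold]  S*(3)=69.7874
k=2: j=0 S=56.1804 intr=74.2596 cont=72.4364 V=74.2596[EX]; j=1 S=86.6900 intr=43.7500 cont=44.7790 V=44.7790[hold]; j=2 S=133.7684 intr=0.0000 cont=17.7277 V=17.7277[hold]  S*(2)=56.1804
k=1: j=0 S=69.7874 intr=60.6526 cont=59.4229 V=60.6526[EX]; j=1 S=107.6865 intr=22.7535 cont=31.5815 V=31.5815[hold]  S*(1)=69.7874
k=0: j=0 S=86.6900 intr=43.7500 cont=46.2463 V=46.2463[hold]  S*(0)=-

price = 46.2463
boundary = - 69.7874 56.1804 69.7874 86.6900
tree:
46.2463
60.6526 31.5815
74.2596 44.7790 17.7277
85.2136 60.6526 28.3801 6.2433
94.0317 74.2596 43.7500 11.9188 0.0000
101.1306 85.2136 60.6526 22.7535 0.0000 0.0000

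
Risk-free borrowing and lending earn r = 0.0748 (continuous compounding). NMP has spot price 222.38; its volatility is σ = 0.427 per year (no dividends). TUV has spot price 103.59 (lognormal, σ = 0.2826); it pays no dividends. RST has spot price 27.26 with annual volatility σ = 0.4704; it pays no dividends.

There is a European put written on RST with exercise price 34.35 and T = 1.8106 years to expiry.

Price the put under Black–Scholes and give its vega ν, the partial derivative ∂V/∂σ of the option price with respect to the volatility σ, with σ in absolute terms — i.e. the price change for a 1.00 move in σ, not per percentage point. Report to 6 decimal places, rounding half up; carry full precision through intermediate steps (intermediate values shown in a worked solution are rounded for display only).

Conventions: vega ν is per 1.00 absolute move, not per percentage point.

price = 8.558556
ν = 14.435113

σ√T = 0.4704·√1.8106 = 0.632963
d₁ = (ln(S/K) + (r+σ²/2)T) / (σ√T) = (ln(27.26/34.35) + (0.0748+0.4704²/2)·1.8106) / 0.632963 = (-0.231182 + 0.335754) / 0.632963 = 0.165211
d₂ = d₁ − σ√T = 0.165211 − 0.632963 = -0.467752
e^{−rT} = 0.873338
N(−d₁) = 0.434389,  N(−d₂) = 0.680019
Put price V = K·e^{−rT}·N(−d₂) − S·N(−d₁) = 20.399997 − 11.841441 = 8.558556
φ(d₁) = (1/√(2π))·e^{−d₁²/2} = 0.393535
ν = S·φ(d₁)·√T = 14.435113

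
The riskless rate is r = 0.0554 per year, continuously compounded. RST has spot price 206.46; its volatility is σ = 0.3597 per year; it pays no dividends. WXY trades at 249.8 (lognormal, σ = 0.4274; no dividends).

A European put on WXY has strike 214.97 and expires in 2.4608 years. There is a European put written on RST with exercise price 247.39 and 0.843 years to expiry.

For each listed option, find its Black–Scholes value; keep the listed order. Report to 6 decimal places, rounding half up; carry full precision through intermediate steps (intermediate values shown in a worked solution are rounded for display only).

price(WXY put K=214.97) = 31.233312
price(RST put K=247.39) = 46.180134

[WXY put K=214.97]
σ√T = 0.4274·√2.4608 = 0.670460
d₁ = (ln(S/K) + (r+σ²/2)T) / (σ√T) = (ln(249.8/214.97) + (0.0554+0.4274²/2)·2.4608) / 0.670460 = (0.150162 + 0.361086) / 0.670460 = 0.762534
d₂ = d₁ − σ√T = 0.762534 − 0.670460 = 0.092075
e^{−rT} = 0.872556
N(−d₁) = 0.222871,  N(−d₂) = 0.463319
price = K·e^{−rT}·N(−d₂) − S·N(−d₁) = 86.906383 − 55.673071 = 31.233312
[RST put K=247.39]
σ√T = 0.3597·√0.843 = 0.330259
d₁ = (ln(S/K) + (r+σ²/2)T) / (σ√T) = (ln(206.46/247.39) + (0.0554+0.3597²/2)·0.843) / 0.330259 = (-0.180859 + 0.101238) / 0.330259 = -0.241089
d₂ = d₁ − σ√T = -0.241089 − 0.330259 = -0.571348
e^{−rT} = 0.954372
N(−d₁) = 0.595257,  N(−d₂) = 0.716118
price = K·e^{−rT}·N(−d₂) − S·N(−d₁) = 169.076885 − 122.896752 = 46.180134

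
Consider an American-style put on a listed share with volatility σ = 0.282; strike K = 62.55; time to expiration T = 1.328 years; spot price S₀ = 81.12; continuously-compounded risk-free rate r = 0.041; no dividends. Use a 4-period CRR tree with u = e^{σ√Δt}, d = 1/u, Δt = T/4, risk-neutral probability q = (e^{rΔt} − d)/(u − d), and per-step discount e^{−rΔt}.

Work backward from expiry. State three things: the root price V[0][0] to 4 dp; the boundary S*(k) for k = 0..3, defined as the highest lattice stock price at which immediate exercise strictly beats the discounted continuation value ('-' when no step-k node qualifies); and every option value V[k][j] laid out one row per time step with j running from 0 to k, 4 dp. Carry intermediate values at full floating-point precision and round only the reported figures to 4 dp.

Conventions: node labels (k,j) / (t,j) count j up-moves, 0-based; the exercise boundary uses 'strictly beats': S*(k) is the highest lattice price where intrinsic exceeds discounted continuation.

Δt=0.33200  u=1.17643  d=0.85003  q=0.50146  discount=0.98648
step 4 (expiry): payoffs max(K−S,0) = 20.1994 3.9370 0.0000 0.0000 0.0000
step 3: (k=3,j=0): S=49.8226, K−S=12.7274, hold=11.8817 ⇒ V=12.7274 exercise | (k=3,j=1): S=68.9542, K−S=0.0000, hold=1.9363 ⇒ V=1.9363 continue | (k=3,j=2): S=95.4322, K−S=0.0000, hold=0.0000 ⇒ V=0.0000 continue | (k=3,j=3): S=132.0777, K−S=0.0000, hold=0.0000 ⇒ V=0.0000 continue  boundary S*=49.8226
step 2: (k=2,j=0): S=58.6130, K−S=3.9370, hold=7.2172 ⇒ V=7.2172 continue | (k=2,j=1): S=81.1200, K−S=0.0000, hold=0.9523 ⇒ V=0.9523 continue | (k=2,j=2): S=112.2696, K−S=0.0000, hold=0.0000 ⇒ V=0.0000 continue  boundary S*=-
step 1: (k=1,j=0): S=68.9542, K−S=0.0000, hold=4.0205 ⇒ V=4.0205 continue | (k=1,j=1): S=95.4322, K−S=0.0000, hold=0.4683 ⇒ V=0.4683 continue  boundary S*=-
step 0: (k=0,j=0): S=81.1200, K−S=0.0000, hold=2.2090 ⇒ V=2.2090 continue  boundary S*=-

price = 2.2090
boundary = - - - 49.8226
tree:
2.2090
4.0205 0.4683
7.2172 0.9523 0.0000
12.7274 1.9363 0.0000 0.0000
20.1994 3.9370 0.0000 0.0000 0.0000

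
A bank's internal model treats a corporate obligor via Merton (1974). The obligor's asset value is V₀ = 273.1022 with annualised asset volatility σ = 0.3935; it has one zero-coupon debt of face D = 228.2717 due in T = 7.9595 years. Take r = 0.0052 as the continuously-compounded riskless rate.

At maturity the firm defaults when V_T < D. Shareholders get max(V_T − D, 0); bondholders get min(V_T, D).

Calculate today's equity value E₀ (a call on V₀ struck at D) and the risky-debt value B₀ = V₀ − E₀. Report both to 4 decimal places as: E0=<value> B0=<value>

With assets at 273.1022 and a single debt payment of 228.2717 at 7.9595 years:
d₁ = [ln(V₀/D) + (r + σ²/2)T] / (σ√T)
   = [ln(273.1022/228.2717) + (0.0052 + 0.5·0.3935²)·7.9595] / (0.3935·√7.9595)
   = [0.179309 + 0.657623] / 1.110165 = 0.753881
d₂ = d₁ − σ√T = 0.753881 − 1.110165 = -0.356284
N(d₁) = 0.774540,  N(d₂) = 0.360814,  e^(−rT) = 0.959455
E₀ = V₀·N(d₁) − D·e^(−rT)·N(d₂)
   = 273.1022·0.774540 − 228.2717·0.959455·0.360814 = 132.504289
B₀ = V₀ − E₀ = 273.1022 − 132.504289 = 140.597911

E0=132.5043 B0=140.5979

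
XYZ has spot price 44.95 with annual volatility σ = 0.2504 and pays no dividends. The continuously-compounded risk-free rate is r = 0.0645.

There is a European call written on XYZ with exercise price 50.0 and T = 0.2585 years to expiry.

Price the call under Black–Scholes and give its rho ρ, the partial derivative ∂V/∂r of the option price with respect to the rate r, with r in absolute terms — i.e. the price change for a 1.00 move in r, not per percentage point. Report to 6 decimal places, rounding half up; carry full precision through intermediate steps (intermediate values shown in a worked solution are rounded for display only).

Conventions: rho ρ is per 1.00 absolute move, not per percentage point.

price = 0.846493
ρ = 2.808482

σ√T = 0.2504·√0.2585 = 0.127311
d₁ = (ln(S/K) + (r+σ²/2)T) / (σ√T) = (ln(44.95/50.0) + (0.0645+0.2504²/2)·0.2585) / 0.127311 = (-0.106472 + 0.024777) / 0.127311 = -0.641698
d₂ = d₁ − σ√T = -0.641698 − 0.127311 = -0.769009
e^{−rT} = 0.983465
N(d₁) = 0.260535,  N(d₂) = 0.220944
Call price V = S·N(d₁) − K·e^{−rT}·N(d₂) = 11.711028 − 10.864535 = 0.846493
ρ = K·T·e^{−rT}·N(d₂) = 2.808482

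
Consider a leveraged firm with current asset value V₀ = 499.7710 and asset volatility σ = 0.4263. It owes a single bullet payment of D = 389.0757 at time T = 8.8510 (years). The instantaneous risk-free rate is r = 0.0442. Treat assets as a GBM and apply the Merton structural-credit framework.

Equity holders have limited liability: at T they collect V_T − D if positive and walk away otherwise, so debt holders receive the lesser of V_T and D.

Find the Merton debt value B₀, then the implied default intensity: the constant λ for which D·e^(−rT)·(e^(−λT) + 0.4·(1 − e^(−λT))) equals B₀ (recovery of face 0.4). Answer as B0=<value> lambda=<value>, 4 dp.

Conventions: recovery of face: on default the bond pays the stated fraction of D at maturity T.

B0=181.6689 lambda=0.0820

Equity is a call on the firm's assets struck at D = 389.0757:
d₁ = [ln(V₀/D) + (r + σ²/2)T] / (σ√T)
   = [ln(499.7710/389.0757) + (0.0442 + 0.5·0.4263²)·8.8510] / (0.4263·√8.8510)
   = [0.250376 + 1.195468] / 1.268269 = 1.140013
d₂ = d₁ − σ√T = 1.140013 − 1.268269 = -0.128256
N(d₁) = 0.872860,  N(d₂) = 0.448973,  e^(−rT) = 0.676235
E₀ = V₀·N(d₁) − D·e^(−rT)·N(d₂)
   = 499.7710·0.872860 − 389.0757·0.676235·0.448973 = 318.102069
B₀ = V₀ − E₀ = 499.7710 − 318.102069 = 181.668931
e^(−λT) = (B₀·e^(rT)/D − 0.4)/(1 − 0.4) = (181.6689·1.478775/389.0757 − 0.4)/0.6 = 0.48412682
λ = −ln(0.48412682)/8.8510 = 0.081958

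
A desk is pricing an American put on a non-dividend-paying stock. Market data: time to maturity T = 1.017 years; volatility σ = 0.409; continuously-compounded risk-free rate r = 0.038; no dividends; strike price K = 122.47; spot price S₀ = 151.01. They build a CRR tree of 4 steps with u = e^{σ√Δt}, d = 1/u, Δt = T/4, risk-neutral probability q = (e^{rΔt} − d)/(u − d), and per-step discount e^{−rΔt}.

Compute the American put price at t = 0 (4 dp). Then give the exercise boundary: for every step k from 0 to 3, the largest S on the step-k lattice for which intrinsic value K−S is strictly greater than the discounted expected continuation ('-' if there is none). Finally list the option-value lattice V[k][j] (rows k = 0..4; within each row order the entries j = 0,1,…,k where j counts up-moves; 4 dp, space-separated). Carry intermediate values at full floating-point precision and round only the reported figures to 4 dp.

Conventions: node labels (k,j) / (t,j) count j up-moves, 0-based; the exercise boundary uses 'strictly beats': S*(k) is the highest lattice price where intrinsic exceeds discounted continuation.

Δt=0.25425  u=1.22904  d=0.81365  q=0.47200  discount=0.99039
step 4 (expiry): payoffs max(K−S,0) = 56.2871 22.4986 0.0000 0.0000 0.0000
step 3: (k=3,j=0): S=81.3413, K−S=41.1287, hold=39.9512 ⇒ V=41.1287 exercise | (k=3,j=1): S=122.8686, K−S=0.0000, hold=11.7651 ⇒ V=11.7651 continue | (k=3,j=2): S=185.5969, K−S=0.0000, hold=0.0000 ⇒ V=0.0000 continue | (k=3,j=3): S=280.3500, K−S=0.0000, hold=0.0000 ⇒ V=0.0000 continue  boundary S*=81.3413
step 2: (k=2,j=0): S=99.9714, K−S=22.4986, hold=27.0071 ⇒ V=27.0071 continue | (k=2,j=1): S=151.0100, K−S=0.0000, hold=6.1523 ⇒ V=6.1523 continue | (k=2,j=2): S=228.1054, K−S=0.0000, hold=0.0000 ⇒ V=0.0000 continue  boundary S*=-
step 1: (k=1,j=0): S=122.8686, K−S=0.0000, hold=16.9987 ⇒ V=16.9987 continue | (k=1,j=1): S=185.5969, K−S=0.0000, hold=3.2172 ⇒ V=3.2172 continue  boundary S*=-
step 0: (k=0,j=0): S=151.0100, K−S=0.0000, hold=10.3930 ⇒ V=10.3930 continue  boundary S*=-

price = 10.3930
boundary = - - - 81.3413
tree:
10.3930
16.9987 3.2172
27.0071 6.1523 0.0000
41.1287 11.7651 0.0000 0.0000
56.2871 22.4986 0.0000 0.0000 0.0000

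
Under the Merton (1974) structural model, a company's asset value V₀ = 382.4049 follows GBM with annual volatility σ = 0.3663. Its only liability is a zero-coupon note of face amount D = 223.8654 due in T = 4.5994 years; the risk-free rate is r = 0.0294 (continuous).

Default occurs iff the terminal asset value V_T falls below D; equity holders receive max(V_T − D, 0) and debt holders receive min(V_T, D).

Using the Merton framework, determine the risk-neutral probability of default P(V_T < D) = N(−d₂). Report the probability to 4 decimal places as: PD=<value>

With assets at 382.4049 and a single debt payment of 223.8654 at 4.5994 years:
d₁ = [ln(V₀/D) + (r + σ²/2)T] / (σ√T)
   = [ln(382.4049/223.8654) + (0.0294 + 0.5·0.3663²)·4.5994] / (0.3663·√4.5994)
   = [0.535435 + 0.443786] / 0.785575 = 1.246503
d₂ = d₁ − σ√T = 1.246503 − 0.785575 = 0.460928
risk-neutral PD = N(−d₂) = N(-0.460928) = 0.322425

PD=0.3224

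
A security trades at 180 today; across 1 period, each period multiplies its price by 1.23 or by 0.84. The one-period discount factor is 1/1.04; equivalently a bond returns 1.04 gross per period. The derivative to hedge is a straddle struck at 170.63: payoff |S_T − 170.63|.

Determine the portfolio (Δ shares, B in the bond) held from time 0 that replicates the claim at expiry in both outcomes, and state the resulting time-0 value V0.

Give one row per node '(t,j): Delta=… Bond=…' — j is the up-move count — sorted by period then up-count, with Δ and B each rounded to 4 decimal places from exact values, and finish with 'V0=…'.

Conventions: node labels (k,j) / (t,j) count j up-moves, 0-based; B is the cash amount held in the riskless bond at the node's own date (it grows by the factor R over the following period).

No-arbitrage ⇒ martingale measure with p* = (R−d)/(u−d) = 0.5128.
At maturity the claim pays: V(1,0)=19.4300, V(1,1)=50.7700
(0,0): S=180.0000. Δ = (V_up−V_dn)/(S_up−S_dn) = (50.7700−19.4300)/(221.4000−151.2000) = 0.4464. V = [p*·50.7700 + (1−p*)·19.4300]/1.04 = 34.1363. B = V − Δ·S = -46.2226.
As a check, the time-0 holding Δ(0,0)·S0 + B(0,0) comes to 34.1363 — exactly V0.

(0,0): Delta=0.4464 Bond=-46.2226
V0=34.1363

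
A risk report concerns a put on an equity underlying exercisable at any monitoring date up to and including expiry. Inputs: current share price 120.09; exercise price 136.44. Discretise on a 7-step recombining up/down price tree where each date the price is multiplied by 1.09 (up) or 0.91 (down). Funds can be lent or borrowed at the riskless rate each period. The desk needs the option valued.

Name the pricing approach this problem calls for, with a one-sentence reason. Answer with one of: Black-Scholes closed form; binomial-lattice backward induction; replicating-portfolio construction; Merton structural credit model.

framework: binomial-lattice backward induction

Key observation: the defining feature is the embedded early-exercise option across 7 discrete dates on the spot-120.09 tree; pricing the strike-136.44 put means working backward with an exercise test at every node.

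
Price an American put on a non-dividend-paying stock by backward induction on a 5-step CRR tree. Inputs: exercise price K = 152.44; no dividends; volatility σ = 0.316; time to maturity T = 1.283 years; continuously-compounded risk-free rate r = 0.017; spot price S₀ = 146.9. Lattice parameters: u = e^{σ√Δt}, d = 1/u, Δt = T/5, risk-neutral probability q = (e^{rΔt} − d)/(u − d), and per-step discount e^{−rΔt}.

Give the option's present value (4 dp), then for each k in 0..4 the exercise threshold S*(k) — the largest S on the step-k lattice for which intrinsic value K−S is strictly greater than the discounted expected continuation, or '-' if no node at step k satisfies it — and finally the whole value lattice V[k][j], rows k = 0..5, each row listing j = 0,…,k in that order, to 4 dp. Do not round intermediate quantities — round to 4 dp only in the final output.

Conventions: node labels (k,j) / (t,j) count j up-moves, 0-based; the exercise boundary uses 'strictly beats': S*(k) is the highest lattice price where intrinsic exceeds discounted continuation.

params: Δt=0.25660 u=1.17360 d=0.85208 q=0.47366 e^(-rΔt)=0.99565
t_5 payoffs: 86.4573 61.5604 27.2691 0.0000 0.0000 0.0000
t_4: node(4,0) S=77.4369 payoff=75.0031 vs cont=74.3395 → 75.0031 [stop]  node(4,1) S=106.6559 payoff=45.7841 vs cont=45.1205 → 45.7841 [stop]  node(4,2) S=146.9000 payoff=5.5400 vs cont=14.2902 → 14.2902 [wait]  node(4,3) S=202.3292 payoff=0.0000 vs cont=0.0000 → 0.0000 [wait]  node(4,4) S=278.6733 payoff=0.0000 vs cont=0.0000 → 0.0000 [wait]  ⇒ S*(4)=106.6559
t_3: node(3,0) S=90.8796 payoff=61.5604 vs cont=60.8968 → 61.5604 [stop]  node(3,1) S=125.1709 payoff=27.2691 vs cont=30.7322 → 30.7322 [wait]  node(3,2) S=172.4012 payoff=0.0000 vs cont=7.4887 → 7.4887 [wait]  node(3,3) S=237.4526 payoff=0.0000 vs cont=0.0000 → 0.0000 [wait]  ⇒ S*(3)=90.8796
t_2: node(2,0) S=106.6559 payoff=45.7841 vs cont=46.7538 → 46.7538 [wait]  node(2,1) S=146.9000 payoff=5.5400 vs cont=19.6367 → 19.6367 [wait]  node(2,2) S=202.3292 payoff=0.0000 vs cont=3.9244 → 3.9244 [wait]  ⇒ S*(2)=-
t_1: node(1,0) S=125.1709 payoff=27.2691 vs cont=33.7618 → 33.7618 [wait]  node(1,1) S=172.4012 payoff=0.0000 vs cont=12.1413 → 12.1413 [wait]  ⇒ S*(1)=-
t_0: node(0,0) S=146.9000 payoff=5.5400 vs cont=23.4185 → 23.4185 [wait]  ⇒ S*(0)=-

price = 23.4185
boundary = - - - 90.8796 106.6559
tree:
23.4185
33.7618 12.1413
46.7538 19.6367 3.9244
61.5604 30.7322 7.4887 0.0000
75.0031 45.7841 14.2902 0.0000 0.0000
86.4573 61.5604 27.2691 0.0000 0.0000 0.0000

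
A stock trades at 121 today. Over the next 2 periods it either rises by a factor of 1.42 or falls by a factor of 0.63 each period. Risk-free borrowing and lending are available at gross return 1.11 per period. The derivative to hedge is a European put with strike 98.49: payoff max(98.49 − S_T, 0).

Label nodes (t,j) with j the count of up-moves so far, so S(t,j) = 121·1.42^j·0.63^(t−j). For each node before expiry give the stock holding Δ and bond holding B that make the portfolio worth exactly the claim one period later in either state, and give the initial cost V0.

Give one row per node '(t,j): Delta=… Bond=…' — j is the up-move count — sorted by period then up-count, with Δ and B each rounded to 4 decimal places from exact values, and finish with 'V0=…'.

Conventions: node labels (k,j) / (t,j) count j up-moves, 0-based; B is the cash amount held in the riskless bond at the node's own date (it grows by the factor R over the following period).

No-arbitrage ⇒ martingale measure with p* = (R−d)/(u−d) = 0.6076.
Payoffs at expiry: V(2,0)=50.4651, V(2,1)=0.0000, V(2,2)=0.0000
(1,0): S=76.2300. Δ = (V_up−V_dn)/(S_up−S_dn) = (0.0000−50.4651)/(108.2466−48.0249) = -0.8380. V = [p*·0.0000 + (1−p*)·50.4651]/1.11 = 17.8403. B = V − Δ·S = 81.7202.
(1,1): S=171.8200. Δ = (V_up−V_dn)/(S_up−S_dn) = (0.0000−0.0000)/(243.9844−108.2466) = 0.0000. V = [p*·0.0000 + (1−p*)·0.0000]/1.11 = 0.0000. B = V − Δ·S = 0.0000.
(0,0): S=121.0000. Δ = (V_up−V_dn)/(S_up−S_dn) = (0.0000−17.8403)/(171.8200−76.2300) = -0.1866. V = [p*·0.0000 + (1−p*)·17.8403]/1.11 = 6.3069. B = V − Δ·S = 28.8896.
As a check, the time-0 holding Δ(0,0)·S0 + B(0,0) comes to 6.3069 — exactly V0.

(0,0): Delta=-0.1866 Bond=28.8896
(1,0): Delta=-0.8380 Bond=81.7202
(1,1): Delta=0.0000 Bond=0.0000
V0=6.3069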